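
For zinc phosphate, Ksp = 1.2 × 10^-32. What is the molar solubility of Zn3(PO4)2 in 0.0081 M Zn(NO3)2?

Zn3(PO4)2(s) <=> 3 Zn^2+(aq) + 2 PO4^3-(aq)
Ksp = [Zn^2+]^3[PO4^3-]^2
Let s = moles of Zn3(PO4)2 that dissolve per litre. [Zn^2+] = 0.0081 + 3s ≈ 0.0081, [PO4^3-] = 2s (since Zn^2+ from Zn(NO3)2 dominates).
Ksp ≈ (0.0081)^3 × (2s)^2
s = 7.5 x 10^-14 M
Check: 3s = 2.3 x 10^-13 ≪ 0.0081, so the approximation is valid.

s = 7.5 x 10^-14 M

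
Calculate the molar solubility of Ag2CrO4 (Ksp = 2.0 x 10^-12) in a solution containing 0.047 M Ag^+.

Ag2CrO4(s) <=> 2 Ag^+ + CrO4^2-
Ksp = [Ag^+]^2[CrO4^2-]
Let s be the molar solubility in this solution. [Ag^+] = 0.047 + 2s ≈ 0.047, [CrO4^2-] = s (Ksp is small, so little additional dissolves).
Ksp ≈ (0.047)^2 × s
s = 9.1 × 10^-10 M
Check: 2s = 1.8 x 10^-9 ≪ 0.047, so the approximation is valid.

s = 9.1 × 10^-10 M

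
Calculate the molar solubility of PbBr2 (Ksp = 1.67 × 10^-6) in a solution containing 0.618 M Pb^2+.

8.22 × 10^-4 M

PbBr2(s) ⇌ Pb^2+ + 2 Br^-
Ksp = [Pb^2+][Br^-]^2
Let s be the molar solubility in this solution. [Pb^2+] = 0.618 + s ≈ 0.618, [Br^-] = 2s (common-ion effect: Pb^2+ is already 0.618 M).
Ksp ≈ 0.618 × (2s)^2
s = 8.22 × 10^-4 M
Check: s = 8.2 × 10^-4 ≪ 0.618, so the approximation is valid.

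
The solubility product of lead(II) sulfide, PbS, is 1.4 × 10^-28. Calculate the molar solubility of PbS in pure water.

PbS(s) ⇌ Pb^2+(aq) + S^2-(aq)
Ksp = [Pb^2+][S^2-]
Let s = molar solubility. Then [Pb^2+] = s and [S^2-] = s.
Ksp = s × s = s^2
s = (1.4 × 10^-28)^(1/2) = 1.2 × 10^-14 M

s = 1.2 x 10^-14 M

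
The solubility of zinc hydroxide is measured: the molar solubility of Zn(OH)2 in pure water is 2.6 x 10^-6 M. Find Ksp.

Zn(OH)2(s) ⇌ Zn^2+ + 2 OH^-
For each mole of Zn(OH)2 that dissolves: [Zn^2+] = s, [OH^-] = 2s.
Ksp = [Zn^2+][OH^-]^2
Substituting: Ksp = s(2s)^2 = 4s^3
Ksp = 4 × (2.6 × 10^-6)^3 = 7.0 × 10^-17

Ksp = 7.0e-17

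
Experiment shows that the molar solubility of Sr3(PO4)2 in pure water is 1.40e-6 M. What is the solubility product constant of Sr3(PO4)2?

Sr3(PO4)2(s) ⇌ 3 Sr^2+(aq) + 2 PO4^3-(aq)
With molar solubility s: [Sr^2+] = 3s, [PO4^3-] = 2s.
Ksp = [Sr^2+]^3[PO4^3-]^2
So Ksp = (3s)^3 × (2s)^2 = 108s^5
Ksp = 108 × (1.40 × 10^-6)^5 = 5.81 × 10^-28

Ksp ≈ 5.81e-28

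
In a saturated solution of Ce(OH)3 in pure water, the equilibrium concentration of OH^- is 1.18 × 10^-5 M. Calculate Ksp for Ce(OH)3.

Ce(OH)3(s) ⇌ Ce^3+(aq) + 3 OH^-(aq)
Stoichiometry gives [Ce^3+] = (1/3)[OH^-] = 3.933 × 10^-6 M.
Ksp = [Ce^3+][OH^-]^3
Ksp = 3.933 × 10^-6 × (1.18 × 10^-5)^3 = 6.46 × 10^-21

Ksp ≈ 6.46 × 10^-21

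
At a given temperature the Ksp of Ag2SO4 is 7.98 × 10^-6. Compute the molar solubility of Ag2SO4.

Ag2SO4(s) ⇌ 2 Ag^+(aq) + SO4^2-(aq)
Ksp = [Ag^+]^2[SO4^2-]
With molar solubility s: [Ag^+] = 2s, [SO4^2-] = s.
Substituting: Ksp = (2s)^2s = 4s^3
Solving, s = (7.98 × 10^-6/4)^(1/3) = 1.26 × 10^-2 M

s ≈ 1.26 x 10^-2 M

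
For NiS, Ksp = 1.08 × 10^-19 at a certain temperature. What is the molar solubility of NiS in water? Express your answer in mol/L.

NiS(s) <=> Ni^2+ + S^2-
Ksp = [Ni^2+][S^2-]
For each mole of NiS that dissolves: [Ni^2+] = s, [S^2-] = s.
Ksp = (s)(s) = s^2
s = √(1.08 × 10^-19) = 3.29 x 10^-10 M

3.29 x 10^-10 M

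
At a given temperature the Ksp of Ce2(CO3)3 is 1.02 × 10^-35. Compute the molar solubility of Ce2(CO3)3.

s = 3.94e-8 M

Ce2(CO3)3(s) ⇌ 2 Ce^3+ + 3 CO3^2-
Ksp = [Ce^3+]^2[CO3^2-]^3
For each mole of Ce2(CO3)3 that dissolves: [Ce^3+] = 2s, [CO3^2-] = 3s.
So Ksp = (2s)^2 × (3s)^3 = 108s^5
s = (1.02 × 10^-35 / 108)^(1/5) = 3.94 × 10^-8 M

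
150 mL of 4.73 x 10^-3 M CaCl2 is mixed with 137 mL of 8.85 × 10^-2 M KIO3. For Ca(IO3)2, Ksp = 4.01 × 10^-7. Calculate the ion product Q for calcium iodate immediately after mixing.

Q ≈ 4.41 × 10^-6

Total volume = 150 + 137 = 287 mL.
[Ca^2+] = 4.73 x 10^-3 × (150/287) = 2.472 × 10^-3 M
[IO3^-] = 8.85 x 10^-2 × (137/287) = 4.225 × 10^-2 M
Ca(IO3)2(s) ⇌ Ca^2+ + 2 IO3^-, so Q = [Ca^2+][IO3^-]^2
Q = (2.472 × 10^-3)(4.225 × 10^-2)^2 = 4.41 x 10^-6
Q > Ksp, so Ca(IO3)2 will precipitate.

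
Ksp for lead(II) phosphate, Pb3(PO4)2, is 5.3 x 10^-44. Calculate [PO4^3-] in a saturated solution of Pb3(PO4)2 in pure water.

1.7 × 10^-9 M

Pb3(PO4)2(s) ⇌ 3 Pb^2+ + 2 PO4^3-
Ksp = [Pb^2+]^3[PO4^3-]^2
Let s = molar solubility. Then [Pb^2+] = 3s and [PO4^3-] = 2s.
Substituting: Ksp = (3s)^3(2s)^2 = 108s^5
s = (5.3 x 10^-44 / 108)^(1/5) = 8.67 × 10^-10 M
[PO4^3-] = 2s = 1.7 x 10^-9 M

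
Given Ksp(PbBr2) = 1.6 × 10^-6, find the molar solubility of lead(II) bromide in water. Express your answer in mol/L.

7.4e-3 M

PbBr2(s) <=> Pb^2+ + 2 Br^-
Ksp = [Pb^2+][Br^-]^2
With molar solubility s: [Pb^2+] = s, [Br^-] = 2s.
Ksp = s(2s)^2 = 4s^3
Solving, s = (1.6 × 10^-6/4)^(1/3) = 7.4 x 10^-3 M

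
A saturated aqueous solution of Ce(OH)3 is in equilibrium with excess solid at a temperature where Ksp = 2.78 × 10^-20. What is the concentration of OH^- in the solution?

[OH^-] = 1.70 × 10^-5 M

Ce(OH)3(s) ⇌ Ce^3+(aq) + 3 OH^-(aq)
Ksp = [Ce^3+][OH^-]^3
Let s = molar solubility. Then [Ce^3+] = s and [OH^-] = 3s.
So Ksp = s × (3s)^3 = 27s^4
s = (2.78 × 10^-20 / 27)^(1/4) = 5.665 × 10^-6 M
[OH^-] = 3s = 1.70 × 10^-5 M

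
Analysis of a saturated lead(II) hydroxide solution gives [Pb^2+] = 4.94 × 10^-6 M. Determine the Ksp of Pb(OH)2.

Pb(OH)2(s) ⇌ Pb^2+ + 2 OH^-
Stoichiometry gives [OH^-] = (2/1)[Pb^2+] = 9.880 × 10^-6 M.
Ksp = [Pb^2+][OH^-]^2
Ksp = 4.94 x 10^-6 × (9.880 × 10^-6)^2 = 4.82 × 10^-16

Ksp ≈ 4.82e-16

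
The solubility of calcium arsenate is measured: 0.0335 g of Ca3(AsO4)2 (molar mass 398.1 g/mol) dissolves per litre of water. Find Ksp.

Ksp ≈ 4.56 x 10^-19

Molar solubility s = (3.35 x 10^-2 g/L) / (398.1 g/mol) = 8.415 x 10^-5 M.
Ca3(AsO4)2(s) <=> 3 Ca^2+(aq) + 2 AsO4^3-(aq)
If s mol/L of Ca3(AsO4)2 dissolves, [Ca^2+] = 3s and [AsO4^3-] = 2s.
Ksp = [Ca^2+]^3[AsO4^3-]^2
Substituting: Ksp = (3s)^3(2s)^2 = 108s^5
Ksp = 108 × (8.415 × 10^-5)^5 = 4.56 × 10^-19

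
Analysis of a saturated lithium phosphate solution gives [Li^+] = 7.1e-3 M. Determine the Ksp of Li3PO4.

Ksp ≈ 8.5e-10

Li3PO4(s) <=> 3 Li^+(aq) + PO4^3-(aq)
Stoichiometry gives [PO4^3-] = (1/3)[Li^+] = 2.37 × 10^-3 M.
Ksp = [Li^+]^3[PO4^3-]
Ksp = (7.1 x 10^-3)^3 × 2.37 × 10^-3 = 8.5 x 10^-10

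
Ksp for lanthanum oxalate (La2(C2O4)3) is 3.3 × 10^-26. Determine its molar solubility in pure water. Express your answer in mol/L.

La2(C2O4)3(s) <=> 2 La^3+(aq) + 3 C2O4^2-(aq)
Ksp = [La^3+]^2[C2O4^2-]^3
If s mol/L of La2(C2O4)3 dissolves, [La^3+] = 2s and [C2O4^2-] = 3s.
Substituting: Ksp = (2s)^2(3s)^3 = 108s^5
Solving, s = (3.3 × 10^-26/108)^(1/5) = 3.1 × 10^-6 M

s ≈ 3.1 x 10^-6 M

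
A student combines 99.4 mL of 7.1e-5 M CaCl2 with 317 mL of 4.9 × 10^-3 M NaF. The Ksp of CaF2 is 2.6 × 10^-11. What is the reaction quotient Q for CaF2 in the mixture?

Total volume = 99.4 + 317 = 416.4 mL.
[Ca^2+] = 7.1 x 10^-5 × (99.4/416.4) = 1.69 × 10^-5 M
[F^-] = 4.9 x 10^-3 × (317/416.4) = 3.73 x 10^-3 M
CaF2(s) ⇌ Ca^2+ + 2 F^-, so Q = [Ca^2+][F^-]^2
Q = (1.69 × 10^-5)(3.73 × 10^-3)^2 = 2.4 × 10^-10
Q > Ksp, so CaF2 will precipitate.

2.4 x 10^-10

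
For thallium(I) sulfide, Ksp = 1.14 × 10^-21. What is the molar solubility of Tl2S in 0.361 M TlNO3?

Tl2S(s) ⇌ 2 Tl^+(aq) + S^2-(aq)
Ksp = [Tl^+]^2[S^2-]
Let s = moles of Tl2S that dissolve per litre. [Tl^+] = 0.361 + 2s ≈ 0.361, [S^2-] = s (common-ion effect: Tl^+ is already 0.361 M).
Ksp ≈ (0.361)^2 × s
s = 8.75 x 10^-21 M
Check: 2s = 1.7 × 10^-20 ≪ 0.361, so the approximation is valid.

s = 8.75 × 10^-21 M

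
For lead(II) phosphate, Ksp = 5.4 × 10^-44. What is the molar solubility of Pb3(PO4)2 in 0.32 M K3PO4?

Pb3(PO4)2(s) ⇌ 3 Pb^2+ + 2 PO4^3-
Ksp = [Pb^2+]^3[PO4^3-]^2
Let s = moles of Pb3(PO4)2 that dissolve per litre. [Pb^2+] = 3s, [PO4^3-] = 0.32 + 2s ≈ 0.32 (since PO4^3- from K3PO4 dominates).
Ksp ≈ (3s)^3 × (0.32)^2
s = 2.7 x 10^-15 M
Check: 2s = 5.4 × 10^-15 ≪ 0.32, so the approximation is valid.

2.7 x 10^-15 M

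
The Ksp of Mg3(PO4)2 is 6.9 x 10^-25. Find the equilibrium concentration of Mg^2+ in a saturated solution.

[Mg^2+] ≈ 1.7 × 10^-5 M

Mg3(PO4)2(s) ⇌ 3 Mg^2+(aq) + 2 PO4^3-(aq)
Ksp = [Mg^2+]^3[PO4^3-]^2
Let s = molar solubility. Then [Mg^2+] = 3s and [PO4^3-] = 2s.
So Ksp = (3s)^3 × (2s)^2 = 108s^5
s = (6.9 x 10^-25 / 108)^(1/5) = 5.77 × 10^-6 M
[Mg^2+] = 3s = 1.7 × 10^-5 M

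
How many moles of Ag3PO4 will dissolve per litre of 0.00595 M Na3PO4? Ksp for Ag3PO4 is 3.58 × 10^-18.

2.81 × 10^-6 M

Ag3PO4(s) ⇌ 3 Ag^+ + PO4^3-
Ksp = [Ag^+]^3[PO4^3-]
Let s = moles of Ag3PO4 that dissolve per litre. [Ag^+] = 3s, [PO4^3-] = 0.00595 + s ≈ 0.00595 (common-ion effect: PO4^3- is already 0.00595 M).
Ksp ≈ (3s)^3 × 0.00595
s = 2.81 × 10^-6 M
Check: s = 2.8 × 10^-6 ≪ 0.00595, so the approximation is valid.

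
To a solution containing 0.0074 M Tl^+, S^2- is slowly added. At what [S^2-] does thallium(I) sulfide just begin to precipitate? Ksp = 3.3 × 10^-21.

[S^2-] = 6.0 x 10^-17 M

Tl2S(s) <=> 2 Tl^+ + S^2-
Ksp = [Tl^+]^2[S^2-]
Precipitation begins when Q = Ksp. With [Tl^+] = 0.0074 M:
3.3 × 10^-21 = (0.0074)^2 × [S^2-]
[S^2-] = (3.3 × 10^-21 / 5.48 × 10^-5) = 6.0 × 10^-17 M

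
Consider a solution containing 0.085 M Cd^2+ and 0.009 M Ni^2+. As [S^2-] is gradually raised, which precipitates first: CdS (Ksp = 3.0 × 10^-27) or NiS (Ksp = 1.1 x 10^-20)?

CdS

Precipitation of each salt starts when its ion product equals its Ksp.
For CdS: 3.0 × 10^-27 = 0.085 × [S^2-]  ⇒  [S^2-] = 3.5 × 10^-26 M.
For NiS: 1.1 x 10^-20 = 0.009 × [S^2-]  ⇒  [S^2-] = 1.2 × 10^-18 M.
The salt with the lower threshold [S^2-] precipitates first: CdS.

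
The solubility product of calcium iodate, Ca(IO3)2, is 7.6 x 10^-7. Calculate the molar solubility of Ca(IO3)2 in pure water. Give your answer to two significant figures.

Ca(IO3)2(s) <=> Ca^2+ + 2 IO3^-
Ksp = [Ca^2+][IO3^-]^2
For each mole of Ca(IO3)2 that dissolves: [Ca^2+] = s, [IO3^-] = 2s.
Substituting: Ksp = s(2s)^2 = 4s^3
Solving, s = (7.6 x 10^-7/4)^(1/3) = 5.7 × 10^-3 M

5.7 × 10^-3 M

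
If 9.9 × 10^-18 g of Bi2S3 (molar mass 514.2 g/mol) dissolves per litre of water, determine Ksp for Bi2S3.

Ksp ≈ 2.9e-97

Molar solubility s = (9.9 x 10^-18 g/L) / (514.2 g/mol) = 1.93 × 10^-20 M.
Bi2S3(s) <=> 2 Bi^3+ + 3 S^2-
With molar solubility s: [Bi^3+] = 2s, [S^2-] = 3s.
Ksp = [Bi^3+]^2[S^2-]^3
Substituting: Ksp = (2s)^2(3s)^3 = 108s^5
With s = 1.93 × 10^-20: Ksp = 2.9 × 10^-97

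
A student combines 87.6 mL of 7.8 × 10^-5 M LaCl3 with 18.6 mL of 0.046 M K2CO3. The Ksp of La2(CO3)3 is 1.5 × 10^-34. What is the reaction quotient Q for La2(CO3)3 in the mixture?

Q = 2.2 x 10^-15

Total volume = 87.6 + 18.6 = 106.2 mL.
[La^3+] = 7.8 × 10^-5 × (87.6/106.2) = 6.43 × 10^-5 M
[CO3^2-] = 4.6 × 10^-2 × (18.6/106.2) = 8.06 × 10^-3 M
La2(CO3)3(s) <=> 2 La^3+ + 3 CO3^2-, so Q = [La^3+]^2[CO3^2-]^3
Q = (6.43 × 10^-5)^2(8.06 × 10^-3)^3 = 2.2 x 10^-15
Q > Ksp, so La2(CO3)3 will precipitate.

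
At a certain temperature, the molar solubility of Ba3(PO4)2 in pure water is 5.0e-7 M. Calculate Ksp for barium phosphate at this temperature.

Ba3(PO4)2(s) ⇌ 3 Ba^2+ + 2 PO4^3-
With molar solubility s: [Ba^2+] = 3s, [PO4^3-] = 2s.
Ksp = [Ba^2+]^3[PO4^3-]^2
Substituting: Ksp = (3s)^3(2s)^2 = 108s^5
Ksp = 108 × (5.0 × 10^-7)^5 = 3.4 × 10^-30

Ksp ≈ 3.4 x 10^-30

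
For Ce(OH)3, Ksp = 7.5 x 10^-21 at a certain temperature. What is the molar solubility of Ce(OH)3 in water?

s = 4.1 × 10^-6 M

Ce(OH)3(s) ⇌ Ce^3+(aq) + 3 OH^-(aq)
Ksp = [Ce^3+][OH^-]^3
If s mol/L of Ce(OH)3 dissolves, [Ce^3+] = s and [OH^-] = 3s.
Ksp = s(3s)^3 = 27s^4
s^4 = 7.5 x 10^-21 / 27, so s = 4.1 × 10^-6 M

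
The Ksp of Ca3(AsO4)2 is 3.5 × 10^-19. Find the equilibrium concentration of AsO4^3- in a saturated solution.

[AsO4^3-] = 1.6 × 10^-4 M

Ca3(AsO4)2(s) <=> 3 Ca^2+ + 2 AsO4^3-
Ksp = [Ca^2+]^3[AsO4^3-]^2
With molar solubility s: [Ca^2+] = 3s, [AsO4^3-] = 2s.
Substituting: Ksp = (3s)^3(2s)^2 = 108s^5
s = (3.5 × 10^-19 / 108)^(1/5) = 7.98 × 10^-5 M
[AsO4^3-] = 2s = 1.6 × 10^-4 M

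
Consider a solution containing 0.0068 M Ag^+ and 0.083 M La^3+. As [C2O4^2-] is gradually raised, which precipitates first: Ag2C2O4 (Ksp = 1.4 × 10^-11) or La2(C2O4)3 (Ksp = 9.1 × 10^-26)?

La2(C2O4)3

Each salt begins to precipitate when Q = Ksp, i.e. when [C2O4^2-] reaches its threshold.
For Ag2C2O4: 1.4 × 10^-11 = (0.0068)^2 × [C2O4^2-]  ⇒  [C2O4^2-] = 3.0 × 10^-7 M.
For La2(C2O4)3: 9.1 × 10^-26 = (0.083)^2 × [C2O4^2-]^3  ⇒  [C2O4^2-] = 2.4 x 10^-8 M.
The salt with the lower threshold [C2O4^2-] precipitates first: La2(C2O4)3.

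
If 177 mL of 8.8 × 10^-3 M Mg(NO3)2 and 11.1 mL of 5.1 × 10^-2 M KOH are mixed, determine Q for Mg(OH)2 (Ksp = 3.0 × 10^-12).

Q = 7.5 × 10^-8

Total volume = 177 + 11.1 = 188.1 mL.
[Mg^2+] = 8.8 × 10^-3 × (177/188.1) = 8.28 × 10^-3 M
[OH^-] = 5.1 × 10^-2 × (11.1/188.1) = 3.01 × 10^-3 M
Mg(OH)2(s) ⇌ Mg^2+ + 2 OH^-, so Q = [Mg^2+][OH^-]^2
Q = (8.28 × 10^-3)(3.01 × 10^-3)^2 = 7.5 x 10^-8
Q > Ksp, so Mg(OH)2 will precipitate.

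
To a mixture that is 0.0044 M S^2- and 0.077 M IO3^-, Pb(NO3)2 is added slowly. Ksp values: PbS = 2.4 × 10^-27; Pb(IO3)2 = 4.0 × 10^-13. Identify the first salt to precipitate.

Each salt begins to precipitate when Q = Ksp, i.e. when [Pb^2+] reaches its threshold.
For PbS: 2.4 × 10^-27 = 0.0044 × [Pb^2+]  ⇒  [Pb^2+] = 5.5 × 10^-25 M.
For Pb(IO3)2: 4.0 × 10^-13 = (0.077)^2 × [Pb^2+]  ⇒  [Pb^2+] = 6.7 x 10^-11 M.
The salt with the lower threshold [Pb^2+] precipitates first: PbS.

PbS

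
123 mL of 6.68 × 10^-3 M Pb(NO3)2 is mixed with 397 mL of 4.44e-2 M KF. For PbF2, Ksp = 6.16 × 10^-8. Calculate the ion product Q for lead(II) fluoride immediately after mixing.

Q ≈ 1.82e-6

Total volume = 123 + 397 = 520 mL.
[Pb^2+] = 6.68 × 10^-3 × (123/520) = 1.580 × 10^-3 M
[F^-] = 4.44 x 10^-2 × (397/520) = 3.390 × 10^-2 M
PbF2(s) ⇌ Pb^2+ + 2 F^-, so Q = [Pb^2+][F^-]^2
Q = (1.580 x 10^-3)(3.390 × 10^-2)^2 = 1.82 × 10^-6
Q > Ksp, so PbF2 will precipitate.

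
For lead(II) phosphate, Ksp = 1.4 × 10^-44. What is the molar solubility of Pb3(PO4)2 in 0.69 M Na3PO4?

1.0 x 10^-15 M

Pb3(PO4)2(s) <=> 3 Pb^2+ + 2 PO4^3-
Ksp = [Pb^2+]^3[PO4^3-]^2
Let s be the molar solubility in this solution. [Pb^2+] = 3s, [PO4^3-] = 0.69 + 2s ≈ 0.69 (Ksp is small, so little additional dissolves).
Ksp ≈ (3s)^3 × (0.69)^2
s = 1.0 × 10^-15 M
Check: 2s = 2.1 × 10^-15 ≪ 0.69, so the approximation is valid.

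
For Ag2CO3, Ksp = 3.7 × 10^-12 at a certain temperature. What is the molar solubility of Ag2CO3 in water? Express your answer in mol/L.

9.7e-5 M

Ag2CO3(s) <=> 2 Ag^+(aq) + CO3^2-(aq)
Ksp = [Ag^+]^2[CO3^2-]
Let s = molar solubility. Then [Ag^+] = 2s and [CO3^2-] = s.
So Ksp = (2s)^2 × s = 4s^3
s^3 = 3.7 × 10^-12 / 4, so s = 9.7 x 10^-5 M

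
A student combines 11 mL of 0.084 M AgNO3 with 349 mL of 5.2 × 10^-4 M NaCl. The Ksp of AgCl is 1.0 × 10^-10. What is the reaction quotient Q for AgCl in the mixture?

Total volume = 11 + 349 = 360 mL.
[Ag^+] = 8.4 × 10^-2 × (11/360) = 2.57 × 10^-3 M
[Cl^-] = 5.2 × 10^-4 × (349/360) = 5.04 × 10^-4 M
AgCl(s) ⇌ Ag^+ + Cl^-, so Q = [Ag^+][Cl^-]
Q = (2.57 x 10^-3)(5.04 × 10^-4) = 1.3 × 10^-6
Q > Ksp, so AgCl will precipitate.

Q = 1.3e-6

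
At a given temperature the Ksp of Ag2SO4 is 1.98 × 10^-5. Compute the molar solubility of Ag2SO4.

Ag2SO4(s) ⇌ 2 Ag^+ + SO4^2-
Ksp = [Ag^+]^2[SO4^2-]
Let s = molar solubility. Then [Ag^+] = 2s and [SO4^2-] = s.
Ksp = (2s)^2s = 4s^3
s = (1.98 × 10^-5 / 4)^(1/3) = 1.70 × 10^-2 M

0.0170 M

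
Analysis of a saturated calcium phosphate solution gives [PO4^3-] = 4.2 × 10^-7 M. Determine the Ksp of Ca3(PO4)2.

Ca3(PO4)2(s) ⇌ 3 Ca^2+(aq) + 2 PO4^3-(aq)
Stoichiometry gives [Ca^2+] = (3/2)[PO4^3-] = 6.30 × 10^-7 M.
Ksp = [Ca^2+]^3[PO4^3-]^2
Ksp = (6.30 × 10^-7)^3 × (4.2 x 10^-7)^2 = 4.4 × 10^-32

4.4e-32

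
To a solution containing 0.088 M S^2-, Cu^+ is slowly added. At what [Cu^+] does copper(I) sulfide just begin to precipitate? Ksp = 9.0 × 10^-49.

Cu2S(s) <=> 2 Cu^+(aq) + S^2-(aq)
Ksp = [Cu^+]^2[S^2-]
Precipitation begins when Q = Ksp. With [S^2-] = 0.088 M:
9.0 × 10^-49 = (0.088) × [Cu^+]^2
[Cu^+] = (9.0 × 10^-49 / 8.8 × 10^-2)^(1/2) = 3.2 × 10^-24 M

3.2 × 10^-24 M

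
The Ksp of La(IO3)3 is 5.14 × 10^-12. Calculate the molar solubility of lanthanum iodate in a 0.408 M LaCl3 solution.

7.76 × 10^-5 M

La(IO3)3(s) ⇌ La^3+(aq) + 3 IO3^-(aq)
Ksp = [La^3+][IO3^-]^3
Let s be the molar solubility in this solution. [La^3+] = 0.408 + s ≈ 0.408, [IO3^-] = 3s (since La^3+ from LaCl3 dominates).
Ksp ≈ 0.408 × (3s)^3
s = 7.76 x 10^-5 M
Check: s = 7.8 × 10^-5 ≪ 0.408, so the approximation is valid.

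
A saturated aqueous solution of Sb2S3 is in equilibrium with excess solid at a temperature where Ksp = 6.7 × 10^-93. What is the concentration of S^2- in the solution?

[S^2-] = 4.3 × 10^-19 M

Sb2S3(s) ⇌ 2 Sb^3+(aq) + 3 S^2-(aq)
Ksp = [Sb^3+]^2[S^2-]^3
If s mol/L of Sb2S3 dissolves, [Sb^3+] = 2s and [S^2-] = 3s.
Ksp = (2s)^2(3s)^3 = 108s^5
s^5 = 6.7 × 10^-93 / 108, so s = 1.44 × 10^-19 M
[S^2-] = 3s = 4.3 x 10^-19 M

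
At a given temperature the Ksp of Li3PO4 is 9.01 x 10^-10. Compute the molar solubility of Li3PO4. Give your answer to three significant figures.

s = 2.40 x 10^-3 M

Li3PO4(s) ⇌ 3 Li^+(aq) + PO4^3-(aq)
Ksp = [Li^+]^3[PO4^3-]
For each mole of Li3PO4 that dissolves: [Li^+] = 3s, [PO4^3-] = s.
So Ksp = (3s)^3 × s = 27s^4
Solving, s = (9.01 x 10^-10/27)^(1/4) = 2.40 x 10^-3 M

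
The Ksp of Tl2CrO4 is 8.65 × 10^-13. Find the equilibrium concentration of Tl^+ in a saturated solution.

Tl2CrO4(s) ⇌ 2 Tl^+ + CrO4^2-
Ksp = [Tl^+]^2[CrO4^2-]
With molar solubility s: [Tl^+] = 2s, [CrO4^2-] = s.
Substituting: Ksp = (2s)^2s = 4s^3
s = (8.65 × 10^-13 / 4)^(1/3) = 6.002 x 10^-5 M
[Tl^+] = 2s = 1.20 × 10^-4 M

[Tl^+] = 1.20e-4 M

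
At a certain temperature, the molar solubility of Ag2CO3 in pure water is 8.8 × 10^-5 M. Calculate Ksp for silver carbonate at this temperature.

Ag2CO3(s) <=> 2 Ag^+ + CO3^2-
Let s = molar solubility. Then [Ag^+] = 2s and [CO3^2-] = s.
Ksp = [Ag^+]^2[CO3^2-]
Substituting: Ksp = (2s)^2s = 4s^3
Ksp = 4 × (8.8 × 10^-5)^3 = 2.7 × 10^-12

Ksp = 2.7 × 10^-12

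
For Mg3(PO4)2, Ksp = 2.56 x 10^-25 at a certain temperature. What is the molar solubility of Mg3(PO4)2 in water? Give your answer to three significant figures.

Mg3(PO4)2(s) ⇌ 3 Mg^2+(aq) + 2 PO4^3-(aq)
Ksp = [Mg^2+]^3[PO4^3-]^2
With molar solubility s: [Mg^2+] = 3s, [PO4^3-] = 2s.
Ksp = (3s)^3(2s)^2 = 108s^5
Solving, s = (2.56 x 10^-25/108)^(1/5) = 4.73 × 10^-6 M

s = 4.73 × 10^-6 M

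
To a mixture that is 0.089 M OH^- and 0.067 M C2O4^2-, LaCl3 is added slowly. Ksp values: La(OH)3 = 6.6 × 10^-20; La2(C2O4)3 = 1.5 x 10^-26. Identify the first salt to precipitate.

La(OH)3

Precipitation of each salt starts when its ion product equals its Ksp.
For La(OH)3: 6.6 × 10^-20 = (0.089)^3 × [La^3+]  ⇒  [La^3+] = 9.4 x 10^-17 M.
For La2(C2O4)3: 1.5 x 10^-26 = (0.067)^3 × [La^3+]^2  ⇒  [La^3+] = 7.1 × 10^-12 M.
The salt with the lower threshold [La^3+] precipitates first: La(OH)3.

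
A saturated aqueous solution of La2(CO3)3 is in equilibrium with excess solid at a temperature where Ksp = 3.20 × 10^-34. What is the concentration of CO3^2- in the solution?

[CO3^2-] = 2.35e-7 M

La2(CO3)3(s) ⇌ 2 La^3+ + 3 CO3^2-
Ksp = [La^3+]^2[CO3^2-]^3
Let s = molar solubility. Then [La^3+] = 2s and [CO3^2-] = 3s.
So Ksp = (2s)^2 × (3s)^3 = 108s^5
s = (3.20 × 10^-34 / 108)^(1/5) = 7.841 × 10^-8 M
[CO3^2-] = 3s = 2.35 x 10^-7 M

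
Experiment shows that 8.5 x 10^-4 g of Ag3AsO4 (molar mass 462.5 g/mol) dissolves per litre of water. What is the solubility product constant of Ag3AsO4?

Ksp ≈ 3.1 × 10^-22

Molar solubility s = (8.5 x 10^-4 g/L) / (462.5 g/mol) = 1.84 x 10^-6 M.
Ag3AsO4(s) ⇌ 3 Ag^+(aq) + AsO4^3-(aq)
For each mole of Ag3AsO4 that dissolves: [Ag^+] = 3s, [AsO4^3-] = s.
Ksp = [Ag^+]^3[AsO4^3-]
Ksp = (3s)^3s = 27s^4
With s = 1.84 × 10^-6: Ksp = 3.1 × 10^-22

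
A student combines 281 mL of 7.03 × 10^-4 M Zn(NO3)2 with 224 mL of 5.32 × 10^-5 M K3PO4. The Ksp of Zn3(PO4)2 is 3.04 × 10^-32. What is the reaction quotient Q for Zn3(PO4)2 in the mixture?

Q ≈ 3.33 x 10^-20

Total volume = 281 + 224 = 505 mL.
[Zn^2+] = 7.03 x 10^-4 × (281/505) = 3.912 x 10^-4 M
[PO4^3-] = 5.32 × 10^-5 × (224/505) = 2.360 x 10^-5 M
Zn3(PO4)2(s) ⇌ 3 Zn^2+(aq) + 2 PO4^3-(aq), so Q = [Zn^2+]^3[PO4^3-]^2
Q = (3.912 × 10^-4)^3(2.360 x 10^-5)^2 = 3.33 × 10^-20
Q > Ksp, so Zn3(PO4)2 will precipitate.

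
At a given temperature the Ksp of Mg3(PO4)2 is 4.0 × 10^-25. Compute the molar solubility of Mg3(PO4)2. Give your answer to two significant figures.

Mg3(PO4)2(s) ⇌ 3 Mg^2+(aq) + 2 PO4^3-(aq)
Ksp = [Mg^2+]^3[PO4^3-]^2
If s mol/L of Mg3(PO4)2 dissolves, [Mg^2+] = 3s and [PO4^3-] = 2s.
Ksp = (3s)^3(2s)^2 = 108s^5
Solving, s = (4.0 × 10^-25/108)^(1/5) = 5.2 × 10^-6 M

s ≈ 5.2 × 10^-6 M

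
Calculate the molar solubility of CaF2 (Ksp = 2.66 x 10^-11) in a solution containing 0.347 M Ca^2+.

CaF2(s) ⇌ Ca^2+ + 2 F^-
Ksp = [Ca^2+][F^-]^2
Let s be the molar solubility in this solution. [Ca^2+] = 0.347 + s ≈ 0.347, [F^-] = 2s (since the Ca^2+ already present dominates).
Ksp ≈ 0.347 × (2s)^2
s = 4.38 × 10^-6 M
Check: s = 4.4 x 10^-6 ≪ 0.347, so the approximation is valid.

s = 4.38 × 10^-6 M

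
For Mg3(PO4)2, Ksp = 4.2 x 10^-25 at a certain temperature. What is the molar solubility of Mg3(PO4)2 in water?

5.2e-6 M

Mg3(PO4)2(s) <=> 3 Mg^2+(aq) + 2 PO4^3-(aq)
Ksp = [Mg^2+]^3[PO4^3-]^2
With molar solubility s: [Mg^2+] = 3s, [PO4^3-] = 2s.
Ksp = (3s)^3(2s)^2 = 108s^5
Solving, s = (4.2 x 10^-25/108)^(1/5) = 5.2 × 10^-6 M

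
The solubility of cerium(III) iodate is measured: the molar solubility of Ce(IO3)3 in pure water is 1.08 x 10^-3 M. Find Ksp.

Ce(IO3)3(s) ⇌ Ce^3+(aq) + 3 IO3^-(aq)
If s mol/L of Ce(IO3)3 dissolves, [Ce^3+] = s and [IO3^-] = 3s.
Ksp = [Ce^3+][IO3^-]^3
So Ksp = s × (3s)^3 = 27s^4
With s = 1.08 × 10^-3: Ksp = 3.67 × 10^-11

Ksp = 3.67e-11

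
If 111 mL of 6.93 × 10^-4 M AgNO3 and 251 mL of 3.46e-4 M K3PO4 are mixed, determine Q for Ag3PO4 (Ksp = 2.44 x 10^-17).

2.30 x 10^-15

Total volume = 111 + 251 = 362 mL.
[Ag^+] = 6.93 x 10^-4 × (111/362) = 2.125 × 10^-4 M
[PO4^3-] = 3.46 x 10^-4 × (251/362) = 2.399 × 10^-4 M
Ag3PO4(s) <=> 3 Ag^+ + PO4^3-, so Q = [Ag^+]^3[PO4^3-]
Q = (2.125 × 10^-4)^3(2.399 x 10^-4) = 2.30 × 10^-15
Q > Ksp, so Ag3PO4 will precipitate.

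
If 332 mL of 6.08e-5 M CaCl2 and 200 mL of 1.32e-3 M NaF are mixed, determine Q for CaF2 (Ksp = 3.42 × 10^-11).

Total volume = 332 + 200 = 532 mL.
[Ca^2+] = 6.08 × 10^-5 × (332/532) = 3.794 × 10^-5 M
[F^-] = 1.32 × 10^-3 × (200/532) = 4.962 × 10^-4 M
CaF2(s) ⇌ Ca^2+(aq) + 2 F^-(aq), so Q = [Ca^2+][F^-]^2
Q = (3.794 × 10^-5)(4.962 x 10^-4)^2 = 9.34 × 10^-12
Q < Ksp, so no precipitate of CaF2 forms.

9.34e-12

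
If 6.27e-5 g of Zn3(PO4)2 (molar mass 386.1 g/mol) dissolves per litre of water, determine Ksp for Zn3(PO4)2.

Ksp ≈ 1.22e-32

Molar solubility s = (6.27 x 10^-5 g/L) / (386.1 g/mol) = 1.624 × 10^-7 M.
Zn3(PO4)2(s) <=> 3 Zn^2+ + 2 PO4^3-
Let s = molar solubility. Then [Zn^2+] = 3s and [PO4^3-] = 2s.
Ksp = [Zn^2+]^3[PO4^3-]^2
Substituting: Ksp = (3s)^3(2s)^2 = 108s^5
With s = 1.624 × 10^-7: Ksp = 1.22 × 10^-32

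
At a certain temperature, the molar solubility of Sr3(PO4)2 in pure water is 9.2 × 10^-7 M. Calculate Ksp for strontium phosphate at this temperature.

Sr3(PO4)2(s) ⇌ 3 Sr^2+(aq) + 2 PO4^3-(aq)
With molar solubility s: [Sr^2+] = 3s, [PO4^3-] = 2s.
Ksp = [Sr^2+]^3[PO4^3-]^2
Ksp = (3s)^3(2s)^2 = 108s^5
With s = 9.2 × 10^-7: Ksp = 7.1 × 10^-29

Ksp = 7.1 × 10^-29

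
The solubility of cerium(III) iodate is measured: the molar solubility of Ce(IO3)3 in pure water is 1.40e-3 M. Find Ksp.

Ce(IO3)3(s) ⇌ Ce^3+ + 3 IO3^-
Let s = molar solubility. Then [Ce^3+] = s and [IO3^-] = 3s.
Ksp = [Ce^3+][IO3^-]^3
Ksp = s(3s)^3 = 27s^4
With s = 1.40 × 10^-3: Ksp = 1.04 x 10^-10

Ksp = 1.04e-10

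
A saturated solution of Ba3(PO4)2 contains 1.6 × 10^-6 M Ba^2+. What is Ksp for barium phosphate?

Ba3(PO4)2(s) ⇌ 3 Ba^2+(aq) + 2 PO4^3-(aq)
Stoichiometry gives [PO4^3-] = (2/3)[Ba^2+] = 1.07 x 10^-6 M.
Ksp = [Ba^2+]^3[PO4^3-]^2
Ksp = (1.6 × 10^-6)^3 × (1.07 × 10^-6)^2 = 4.7 × 10^-30

4.7 × 10^-30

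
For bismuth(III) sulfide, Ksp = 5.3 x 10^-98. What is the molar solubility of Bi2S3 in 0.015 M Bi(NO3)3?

s ≈ 2.1e-32 M

Bi2S3(s) ⇌ 2 Bi^3+(aq) + 3 S^2-(aq)
Ksp = [Bi^3+]^2[S^2-]^3
Let s = moles of Bi2S3 that dissolve per litre. [Bi^3+] = 0.015 + 2s ≈ 0.015, [S^2-] = 3s (common-ion effect: Bi^3+ is already 0.015 M).
Ksp ≈ (0.015)^2 × (3s)^3
s = 2.1 × 10^-32 M
Check: 2s = 4.1 × 10^-32 ≪ 0.015, so the approximation is valid.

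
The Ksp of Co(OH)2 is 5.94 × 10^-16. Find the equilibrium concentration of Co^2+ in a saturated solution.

[Co^2+] = 5.30 × 10^-6 M

Co(OH)2(s) <=> Co^2+ + 2 OH^-
Ksp = [Co^2+][OH^-]^2
For each mole of Co(OH)2 that dissolves: [Co^2+] = s, [OH^-] = 2s.
So Ksp = s × (2s)^2 = 4s^3
Solving, s = (5.94 × 10^-16/4)^(1/3) = 5.296 x 10^-6 M
[Co^2+] = s = 5.30 × 10^-6 M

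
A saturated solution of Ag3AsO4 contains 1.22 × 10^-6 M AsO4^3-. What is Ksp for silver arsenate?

Ag3AsO4(s) <=> 3 Ag^+ + AsO4^3-
Stoichiometry gives [Ag^+] = (3/1)[AsO4^3-] = 3.660 × 10^-6 M.
Ksp = [Ag^+]^3[AsO4^3-]
Ksp = (3.660 × 10^-6)^3 × 1.22 × 10^-6 = 5.98 × 10^-23

Ksp ≈ 5.98e-23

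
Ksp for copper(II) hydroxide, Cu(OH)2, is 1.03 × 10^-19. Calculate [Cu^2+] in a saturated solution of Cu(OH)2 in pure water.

Cu(OH)2(s) <=> Cu^2+ + 2 OH^-
Ksp = [Cu^2+][OH^-]^2
For each mole of Cu(OH)2 that dissolves: [Cu^2+] = s, [OH^-] = 2s.
Substituting: Ksp = s(2s)^2 = 4s^3
Solving, s = (1.03 × 10^-19/4)^(1/3) = 2.953 × 10^-7 M
[Cu^2+] = s = 2.95 × 10^-7 M

[Cu^2+] = 2.95e-7 M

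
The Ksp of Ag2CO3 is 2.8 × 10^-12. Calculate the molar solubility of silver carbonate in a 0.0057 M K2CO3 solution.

Ag2CO3(s) ⇌ 2 Ag^+ + CO3^2-
Ksp = [Ag^+]^2[CO3^2-]
If s mol/L dissolves here, [Ag^+] = 2s, [CO3^2-] = 0.0057 + s ≈ 0.0057 (Ksp is small, so little additional dissolves).
Ksp ≈ (2s)^2 × 0.0057
s = 1.1 × 10^-5 M
Check: s = 1.1 × 10^-5 ≪ 0.0057, so the approximation is valid.

s ≈ 1.1 × 10^-5 M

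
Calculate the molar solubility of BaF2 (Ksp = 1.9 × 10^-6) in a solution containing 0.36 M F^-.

1.5e-5 M

BaF2(s) <=> Ba^2+ + 2 F^-
Ksp = [Ba^2+][F^-]^2
Let s = moles of BaF2 that dissolve per litre. [Ba^2+] = s, [F^-] = 0.36 + 2s ≈ 0.36 (common-ion effect: F^- is already 0.36 M).
Ksp ≈ s × (0.36)^2
s = 1.5 × 10^-5 M
Check: 2s = 2.9 x 10^-5 ≪ 0.36, so the approximation is valid.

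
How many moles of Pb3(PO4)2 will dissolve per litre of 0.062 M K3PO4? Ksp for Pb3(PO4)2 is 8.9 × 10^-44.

9.5 × 10^-15 M

Pb3(PO4)2(s) ⇌ 3 Pb^2+ + 2 PO4^3-
Ksp = [Pb^2+]^3[PO4^3-]^2
Let s = moles of Pb3(PO4)2 that dissolve per litre. [Pb^2+] = 3s, [PO4^3-] = 0.062 + 2s ≈ 0.062 (common-ion effect: PO4^3- is already 0.062 M).
Ksp ≈ (3s)^3 × (0.062)^2
s = 9.5 × 10^-15 M
Check: 2s = 1.9 × 10^-14 ≪ 0.062, so the approximation is valid.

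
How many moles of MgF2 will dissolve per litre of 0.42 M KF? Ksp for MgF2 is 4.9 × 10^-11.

s ≈ 2.8e-10 M

MgF2(s) ⇌ Mg^2+(aq) + 2 F^-(aq)
Ksp = [Mg^2+][F^-]^2
If s mol/L dissolves here, [Mg^2+] = s, [F^-] = 0.42 + 2s ≈ 0.42 (Ksp is small, so little additional dissolves).
Ksp ≈ s × (0.42)^2
s = 2.8 x 10^-10 M
Check: 2s = 5.6 × 10^-10 ≪ 0.42, so the approximation is valid.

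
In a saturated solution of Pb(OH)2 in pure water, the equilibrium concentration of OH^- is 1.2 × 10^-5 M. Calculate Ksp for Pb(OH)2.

Ksp ≈ 8.6 x 10^-16

Pb(OH)2(s) ⇌ Pb^2+(aq) + 2 OH^-(aq)
Stoichiometry gives [Pb^2+] = (1/2)[OH^-] = 6.00 × 10^-6 M.
Ksp = [Pb^2+][OH^-]^2
Ksp = 6.00 × 10^-6 × (1.2 × 10^-5)^2 = 8.6 × 10^-16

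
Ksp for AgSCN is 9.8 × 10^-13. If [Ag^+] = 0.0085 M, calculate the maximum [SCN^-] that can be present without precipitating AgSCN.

AgSCN(s) ⇌ Ag^+ + SCN^-
Ksp = [Ag^+][SCN^-]
Precipitation begins when Q = Ksp. With [Ag^+] = 0.0085 M:
9.8 × 10^-13 = (0.0085) × [SCN^-]
[SCN^-] = (9.8 × 10^-13 / 8.5 x 10^-3) = 1.2 × 10^-10 M

[SCN^-] = 1.2 × 10^-10 M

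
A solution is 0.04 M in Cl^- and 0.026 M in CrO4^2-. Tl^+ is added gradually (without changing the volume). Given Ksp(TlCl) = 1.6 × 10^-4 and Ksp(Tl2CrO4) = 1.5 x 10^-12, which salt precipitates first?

Precipitation of each salt starts when its ion product equals its Ksp.
For TlCl: 1.6 × 10^-4 = 0.04 × [Tl^+]  ⇒  [Tl^+] = 4.0 x 10^-3 M.
For Tl2CrO4: 1.5 x 10^-12 = 0.026 × [Tl^+]^2  ⇒  [Tl^+] = 7.6 × 10^-6 M.
The salt with the lower threshold [Tl^+] precipitates first: Tl2CrO4.

Tl2CrO4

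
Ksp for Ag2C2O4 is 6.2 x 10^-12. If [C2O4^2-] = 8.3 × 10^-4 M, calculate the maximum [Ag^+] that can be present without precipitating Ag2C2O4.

Ag2C2O4(s) ⇌ 2 Ag^+ + C2O4^2-
Ksp = [Ag^+]^2[C2O4^2-]
Precipitation begins when Q = Ksp. With [C2O4^2-] = 8.3 × 10^-4 M:
6.2 x 10^-12 = (8.3 × 10^-4) × [Ag^+]^2
[Ag^+] = (6.2 x 10^-12 / 8.3 x 10^-4)^(1/2) = 8.6 × 10^-5 M

[Ag^+] ≈ 8.6e-5 M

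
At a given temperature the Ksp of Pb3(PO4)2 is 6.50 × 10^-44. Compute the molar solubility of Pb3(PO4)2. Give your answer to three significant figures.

Pb3(PO4)2(s) <=> 3 Pb^2+(aq) + 2 PO4^3-(aq)
Ksp = [Pb^2+]^3[PO4^3-]^2
For each mole of Pb3(PO4)2 that dissolves: [Pb^2+] = 3s, [PO4^3-] = 2s.
Substituting: Ksp = (3s)^3(2s)^2 = 108s^5
s^5 = 6.50 × 10^-44 / 108, so s = 9.03 × 10^-10 M

s ≈ 9.03 x 10^-10 M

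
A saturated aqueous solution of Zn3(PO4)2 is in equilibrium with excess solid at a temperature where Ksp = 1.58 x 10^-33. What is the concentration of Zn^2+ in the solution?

[Zn^2+] ≈ 3.24 × 10^-7 M

Zn3(PO4)2(s) ⇌ 3 Zn^2+(aq) + 2 PO4^3-(aq)
Ksp = [Zn^2+]^3[PO4^3-]^2
With molar solubility s: [Zn^2+] = 3s, [PO4^3-] = 2s.
Substituting: Ksp = (3s)^3(2s)^2 = 108s^5
s^5 = 1.58 x 10^-33 / 108, so s = 1.079 × 10^-7 M
[Zn^2+] = 3s = 3.24 x 10^-7 M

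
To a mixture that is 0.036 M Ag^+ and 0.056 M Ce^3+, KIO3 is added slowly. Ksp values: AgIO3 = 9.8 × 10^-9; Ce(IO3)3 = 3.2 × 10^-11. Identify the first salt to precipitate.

Each salt begins to precipitate when Q = Ksp, i.e. when [IO3^-] reaches its threshold.
For AgIO3: 9.8 × 10^-9 = 0.036 × [IO3^-]  ⇒  [IO3^-] = 2.7 x 10^-7 M.
For Ce(IO3)3: 3.2 × 10^-11 = 0.056 × [IO3^-]^3  ⇒  [IO3^-] = 8.3 x 10^-4 M.
The salt with the lower threshold [IO3^-] precipitates first: AgIO3.

AgIO3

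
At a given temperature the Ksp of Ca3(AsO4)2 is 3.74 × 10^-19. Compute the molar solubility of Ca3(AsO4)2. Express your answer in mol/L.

Ca3(AsO4)2(s) ⇌ 3 Ca^2+(aq) + 2 AsO4^3-(aq)
Ksp = [Ca^2+]^3[AsO4^3-]^2
With molar solubility s: [Ca^2+] = 3s, [AsO4^3-] = 2s.
Ksp = (3s)^3(2s)^2 = 108s^5
Solving, s = (3.74 × 10^-19/108)^(1/5) = 8.09 × 10^-5 M

s ≈ 8.09e-5 M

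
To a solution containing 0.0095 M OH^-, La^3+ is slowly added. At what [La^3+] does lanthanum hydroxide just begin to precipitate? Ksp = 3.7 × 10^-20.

[La^3+] = 4.3e-14 M

La(OH)3(s) ⇌ La^3+(aq) + 3 OH^-(aq)
Ksp = [La^3+][OH^-]^3
Precipitation begins when Q = Ksp. With [OH^-] = 0.0095 M:
3.7 × 10^-20 = (0.0095)^3 × [La^3+]
[La^3+] = (3.7 × 10^-20 / 8.57 x 10^-7) = 4.3 x 10^-14 M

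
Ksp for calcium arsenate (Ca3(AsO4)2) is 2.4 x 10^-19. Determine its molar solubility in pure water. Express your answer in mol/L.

Ca3(AsO4)2(s) ⇌ 3 Ca^2+(aq) + 2 AsO4^3-(aq)
Ksp = [Ca^2+]^3[AsO4^3-]^2
Let s = molar solubility. Then [Ca^2+] = 3s and [AsO4^3-] = 2s.
So Ksp = (3s)^3 × (2s)^2 = 108s^5
Solving, s = (2.4 x 10^-19/108)^(1/5) = 7.4 × 10^-5 M

s = 7.4 × 10^-5 M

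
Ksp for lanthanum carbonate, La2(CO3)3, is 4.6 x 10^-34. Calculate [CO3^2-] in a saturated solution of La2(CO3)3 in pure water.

La2(CO3)3(s) ⇌ 2 La^3+(aq) + 3 CO3^2-(aq)
Ksp = [La^3+]^2[CO3^2-]^3
With molar solubility s: [La^3+] = 2s, [CO3^2-] = 3s.
Substituting: Ksp = (2s)^2(3s)^3 = 108s^5
s^5 = 4.6 x 10^-34 / 108, so s = 8.43 × 10^-8 M
[CO3^2-] = 3s = 2.5 × 10^-7 M

[CO3^2-] = 2.5 × 10^-7 M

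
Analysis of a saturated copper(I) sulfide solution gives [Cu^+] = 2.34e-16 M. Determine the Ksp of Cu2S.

Cu2S(s) ⇌ 2 Cu^+(aq) + S^2-(aq)
Stoichiometry gives [S^2-] = (1/2)[Cu^+] = 1.170 × 10^-16 M.
Ksp = [Cu^+]^2[S^2-]
Ksp = (2.34 × 10^-16)^2 × 1.170 x 10^-16 = 6.41 × 10^-48

Ksp = 6.41 x 10^-48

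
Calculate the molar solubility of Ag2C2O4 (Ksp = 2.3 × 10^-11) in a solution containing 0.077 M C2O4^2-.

Ag2C2O4(s) <=> 2 Ag^+(aq) + C2O4^2-(aq)
Ksp = [Ag^+]^2[C2O4^2-]
Let s = moles of Ag2C2O4 that dissolve per litre. [Ag^+] = 2s, [C2O4^2-] = 0.077 + s ≈ 0.077 (common-ion effect: C2O4^2- is already 0.077 M).
Ksp ≈ (2s)^2 × 0.077
s = 8.6 × 10^-6 M
Check: s = 8.6 x 10^-6 ≪ 0.077, so the approximation is valid.

s ≈ 8.6 × 10^-6 M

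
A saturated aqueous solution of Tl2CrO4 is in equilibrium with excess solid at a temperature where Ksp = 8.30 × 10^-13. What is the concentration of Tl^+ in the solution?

[Tl^+] = 1.18 x 10^-4 M

Tl2CrO4(s) ⇌ 2 Tl^+ + CrO4^2-
Ksp = [Tl^+]^2[CrO4^2-]
If s mol/L of Tl2CrO4 dissolves, [Tl^+] = 2s and [CrO4^2-] = s.
Substituting: Ksp = (2s)^2s = 4s^3
Solving, s = (8.30 × 10^-13/4)^(1/3) = 5.920 × 10^-5 M
[Tl^+] = 2s = 1.18 × 10^-4 M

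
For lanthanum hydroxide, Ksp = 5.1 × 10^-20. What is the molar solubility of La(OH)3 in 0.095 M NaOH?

5.9 × 10^-17 M

La(OH)3(s) ⇌ La^3+(aq) + 3 OH^-(aq)
Ksp = [La^3+][OH^-]^3
If s mol/L dissolves here, [La^3+] = s, [OH^-] = 0.095 + 3s ≈ 0.095 (since OH^- from NaOH dominates).
Ksp ≈ s × (0.095)^3
s = 5.9 × 10^-17 M
Check: 3s = 1.8 × 10^-16 ≪ 0.095, so the approximation is valid.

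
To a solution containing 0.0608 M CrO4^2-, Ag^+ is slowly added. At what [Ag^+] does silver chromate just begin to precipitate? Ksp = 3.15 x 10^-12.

Ag2CrO4(s) <=> 2 Ag^+ + CrO4^2-
Ksp = [Ag^+]^2[CrO4^2-]
Precipitation begins when Q = Ksp. With [CrO4^2-] = 0.0608 M:
3.15 x 10^-12 = (0.0608) × [Ag^+]^2
[Ag^+] = (3.15 x 10^-12 / 6.08 × 10^-2)^(1/2) = 7.20 × 10^-6 M

[Ag^+] = 7.20 × 10^-6 M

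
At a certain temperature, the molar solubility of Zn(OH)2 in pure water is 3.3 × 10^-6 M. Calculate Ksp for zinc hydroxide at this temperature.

Zn(OH)2(s) ⇌ Zn^2+ + 2 OH^-
If s mol/L of Zn(OH)2 dissolves, [Zn^2+] = s and [OH^-] = 2s.
Ksp = [Zn^2+][OH^-]^2
Ksp = s(2s)^2 = 4s^3
Ksp = 4 × (3.3 × 10^-6)^3 = 1.4 × 10^-16

1.4e-16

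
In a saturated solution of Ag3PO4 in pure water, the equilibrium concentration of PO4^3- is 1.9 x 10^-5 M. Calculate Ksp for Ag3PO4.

Ksp ≈ 3.5 × 10^-18

Ag3PO4(s) <=> 3 Ag^+(aq) + PO4^3-(aq)
Stoichiometry gives [Ag^+] = (3/1)[PO4^3-] = 5.70 × 10^-5 M.
Ksp = [Ag^+]^3[PO4^3-]
Ksp = (5.70 × 10^-5)^3 × 1.9 × 10^-5 = 3.5 x 10^-18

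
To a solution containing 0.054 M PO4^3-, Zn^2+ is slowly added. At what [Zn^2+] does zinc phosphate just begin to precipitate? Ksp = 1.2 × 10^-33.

7.4 × 10^-11 M

Zn3(PO4)2(s) ⇌ 3 Zn^2+(aq) + 2 PO4^3-(aq)
Ksp = [Zn^2+]^3[PO4^3-]^2
Precipitation begins when Q = Ksp. With [PO4^3-] = 0.054 M:
1.2 × 10^-33 = (0.054)^2 × [Zn^2+]^3
[Zn^2+] = (1.2 × 10^-33 / 2.92 × 10^-3)^(1/3) = 7.4 x 10^-11 M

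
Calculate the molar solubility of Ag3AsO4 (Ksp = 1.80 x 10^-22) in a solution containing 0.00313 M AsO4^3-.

Ag3AsO4(s) <=> 3 Ag^+ + AsO4^3-
Ksp = [Ag^+]^3[AsO4^3-]
If s mol/L dissolves here, [Ag^+] = 3s, [AsO4^3-] = 0.00313 + s ≈ 0.00313 (since the AsO4^3- already present dominates).
Ksp ≈ (3s)^3 × 0.00313
s = 1.29 × 10^-7 M
Check: s = 1.3 × 10^-7 ≪ 0.00313, so the approximation is valid.

s ≈ 1.29 x 10^-7 M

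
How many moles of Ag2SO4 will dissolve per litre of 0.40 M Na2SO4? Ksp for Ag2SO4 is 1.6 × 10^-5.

s = 3.2e-3 M

Ag2SO4(s) <=> 2 Ag^+ + SO4^2-
Ksp = [Ag^+]^2[SO4^2-]
Let s = moles of Ag2SO4 that dissolve per litre. [Ag^+] = 2s, [SO4^2-] = 0.40 + s ≈ 0.40 (common-ion effect: SO4^2- is already 0.40 M).
Ksp ≈ (2s)^2 × 0.40
s = 3.2 × 10^-3 M
Check: s = 3.2 × 10^-3 ≪ 0.40, so the approximation is valid.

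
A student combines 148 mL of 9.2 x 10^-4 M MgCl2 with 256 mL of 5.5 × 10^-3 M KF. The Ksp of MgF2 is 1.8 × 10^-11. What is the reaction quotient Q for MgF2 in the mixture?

Total volume = 148 + 256 = 404 mL.
[Mg^2+] = 9.2 x 10^-4 × (148/404) = 3.37 x 10^-4 M
[F^-] = 5.5 x 10^-3 × (256/404) = 3.49 × 10^-3 M
MgF2(s) ⇌ Mg^2+ + 2 F^-, so Q = [Mg^2+][F^-]^2
Q = (3.37 × 10^-4)(3.49 × 10^-3)^2 = 4.1 × 10^-9
Q > Ksp, so MgF2 will precipitate.

Q = 4.1 x 10^-9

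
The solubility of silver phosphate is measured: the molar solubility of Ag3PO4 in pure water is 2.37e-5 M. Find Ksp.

Ag3PO4(s) ⇌ 3 Ag^+ + PO4^3-
For each mole of Ag3PO4 that dissolves: [Ag^+] = 3s, [PO4^3-] = s.
Ksp = [Ag^+]^3[PO4^3-]
Ksp = (3s)^3s = 27s^4
Ksp = 27 × (2.37 × 10^-5)^4 = 8.52 × 10^-18

8.52 x 10^-18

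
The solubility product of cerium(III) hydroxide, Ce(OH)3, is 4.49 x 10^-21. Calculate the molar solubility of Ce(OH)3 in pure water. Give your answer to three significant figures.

3.59 x 10^-6 M

Ce(OH)3(s) <=> Ce^3+(aq) + 3 OH^-(aq)
Ksp = [Ce^3+][OH^-]^3
With molar solubility s: [Ce^3+] = s, [OH^-] = 3s.
So Ksp = s × (3s)^3 = 27s^4
Solving, s = (4.49 x 10^-21/27)^(1/4) = 3.59 × 10^-6 M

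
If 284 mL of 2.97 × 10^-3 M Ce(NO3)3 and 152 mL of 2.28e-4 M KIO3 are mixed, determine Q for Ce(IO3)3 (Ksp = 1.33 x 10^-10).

Q = 9.72 x 10^-16

Total volume = 284 + 152 = 436 mL.
[Ce^3+] = 2.97 x 10^-3 × (284/436) = 1.935 × 10^-3 M
[IO3^-] = 2.28 x 10^-4 × (152/436) = 7.949 × 10^-5 M
Ce(IO3)3(s) <=> Ce^3+ + 3 IO3^-, so Q = [Ce^3+][IO3^-]^3
Q = (1.935 × 10^-3)(7.949 × 10^-5)^3 = 9.72 × 10^-16
Q < Ksp, so no precipitate of Ce(IO3)3 forms.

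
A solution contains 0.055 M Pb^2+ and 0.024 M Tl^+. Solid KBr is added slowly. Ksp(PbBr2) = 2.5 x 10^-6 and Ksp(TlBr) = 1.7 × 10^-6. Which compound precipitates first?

Precipitation of each salt starts when its ion product equals its Ksp.
For PbBr2: 2.5 x 10^-6 = 0.055 × [Br^-]^2  ⇒  [Br^-] = 6.7 × 10^-3 M.
For TlBr: 1.7 × 10^-6 = 0.024 × [Br^-]  ⇒  [Br^-] = 7.1 × 10^-5 M.
The salt with the lower threshold [Br^-] precipitates first: TlBr.

TlBr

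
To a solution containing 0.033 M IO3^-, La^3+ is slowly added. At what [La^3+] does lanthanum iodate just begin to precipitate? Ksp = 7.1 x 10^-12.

[La^3+] = 2.0 × 10^-7 M

La(IO3)3(s) ⇌ La^3+(aq) + 3 IO3^-(aq)
Ksp = [La^3+][IO3^-]^3
Precipitation begins when Q = Ksp. With [IO3^-] = 0.033 M:
7.1 x 10^-12 = (0.033)^3 × [La^3+]
[La^3+] = (7.1 x 10^-12 / 3.59 x 10^-5) = 2.0 × 10^-7 M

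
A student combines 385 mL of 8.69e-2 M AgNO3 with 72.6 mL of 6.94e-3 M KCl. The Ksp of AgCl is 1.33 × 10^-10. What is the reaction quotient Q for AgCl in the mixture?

Total volume = 385 + 72.6 = 457.6 mL.
[Ag^+] = 8.69 × 10^-2 × (385/457.6) = 7.311 x 10^-2 M
[Cl^-] = 6.94 × 10^-3 × (72.6/457.6) = 1.101 x 10^-3 M
AgCl(s) ⇌ Ag^+ + Cl^-, so Q = [Ag^+][Cl^-]
Q = (7.311 × 10^-2)(1.101 × 10^-3) = 8.05 × 10^-5
Q > Ksp, so AgCl will precipitate.

8.05 x 10^-5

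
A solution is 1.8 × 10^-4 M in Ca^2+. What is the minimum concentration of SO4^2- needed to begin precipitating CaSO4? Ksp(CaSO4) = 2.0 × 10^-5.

CaSO4(s) ⇌ Ca^2+(aq) + SO4^2-(aq)
Ksp = [Ca^2+][SO4^2-]
Precipitation begins when Q = Ksp. With [Ca^2+] = 1.8 × 10^-4 M:
2.0 × 10^-5 = (1.8 × 10^-4) × [SO4^2-]
[SO4^2-] = (2.0 × 10^-5 / 1.8 × 10^-4) = 1.1 x 10^-1 M

0.11 M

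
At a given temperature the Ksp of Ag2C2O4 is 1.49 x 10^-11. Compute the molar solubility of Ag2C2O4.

s = 1.55 × 10^-4 M

Ag2C2O4(s) ⇌ 2 Ag^+(aq) + C2O4^2-(aq)
Ksp = [Ag^+]^2[C2O4^2-]
With molar solubility s: [Ag^+] = 2s, [C2O4^2-] = s.
Substituting: Ksp = (2s)^2s = 4s^3
s^3 = 1.49 x 10^-11 / 4, so s = 1.55 × 10^-4 M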